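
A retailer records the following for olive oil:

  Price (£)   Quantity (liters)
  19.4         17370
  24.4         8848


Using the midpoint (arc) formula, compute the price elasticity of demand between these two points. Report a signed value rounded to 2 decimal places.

%ΔQ = (8848 − 17370) / [(17370 + 8848)/2] = -8522/13109 = -0.650087…
%ΔP = (24.4 − 19.4) / [(19.4 + 24.4)/2] = 5/21.9 = 0.228310…
Arc Ed = %ΔQ / %ΔP = (-8522/13109) / (5/21.9) = -2.8473…

-2.85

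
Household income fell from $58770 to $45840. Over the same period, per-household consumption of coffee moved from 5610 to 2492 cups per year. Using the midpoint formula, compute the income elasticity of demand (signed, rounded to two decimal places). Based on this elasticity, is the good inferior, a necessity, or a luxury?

3.11; luxury

%ΔQ = (2492 − 5610)/[( 5610 + 2492)/2] = -3118/4051 = -0.769686…
%ΔIncome = (45840 − 58770)/[( 58770 + 45840)/2] = -12930/52305 = -0.247203…
E_income = (-3118/4051) / (-12930/52305) = 3.1135…
E_income > 1 ⇒ normal good, luxury.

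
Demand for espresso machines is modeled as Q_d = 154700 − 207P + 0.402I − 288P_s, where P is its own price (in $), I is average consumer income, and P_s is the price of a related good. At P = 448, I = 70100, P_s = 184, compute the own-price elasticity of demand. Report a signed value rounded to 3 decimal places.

-2.496

At the given values, Q_d = 154700 − 207(448) + 0.402(70100) − 288(184) = 37152.2.
∂Q_d/∂P = −207.
E = (-207) × (448/37152.2) = -2.49611…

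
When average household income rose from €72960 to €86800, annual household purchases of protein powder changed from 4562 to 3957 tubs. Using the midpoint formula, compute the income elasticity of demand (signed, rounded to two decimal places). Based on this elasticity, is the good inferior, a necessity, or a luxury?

%ΔQ = (3957 − 4562)/[( 4562 + 3957)/2] = -605/4259.5 = -0.142035…
%ΔIncome = (86800 − 72960)/[( 72960 + 86800)/2] = 13840/79880 = 0.173259…
E_income = (-605/4259.5) / (13840/79880) = -0.8197…
E_income < 0 ⇒ inferior good.

-0.82; inferior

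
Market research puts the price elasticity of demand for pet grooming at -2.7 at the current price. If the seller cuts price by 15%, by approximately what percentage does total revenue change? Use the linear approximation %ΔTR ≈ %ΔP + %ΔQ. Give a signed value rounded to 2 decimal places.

%ΔQ ≈ Ed × %ΔP = (-2.7) × (-15%) = +40.5000%
%ΔTR ≈ %ΔP + %ΔQ = (-15%) + (+40.5000%) = +25.5000%

+25.50%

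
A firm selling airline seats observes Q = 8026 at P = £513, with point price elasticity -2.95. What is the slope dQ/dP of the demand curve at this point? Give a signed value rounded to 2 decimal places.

Ed = (dQ/dP)·(P/Q) ⇒ dQ/dP = Ed·Q/P = (-2.95)·8026/513 = -46.1534…

-46.15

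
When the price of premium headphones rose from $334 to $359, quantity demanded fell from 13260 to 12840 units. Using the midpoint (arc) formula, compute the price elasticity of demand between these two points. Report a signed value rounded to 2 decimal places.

%ΔQ = (12840 − 13260) / [(13260 + 12840)/2] = -420/13050 = -0.032183…
%ΔP = (359 − 334) / [(334 + 359)/2] = 25/346.5 = 0.072150…
Arc Ed = %ΔQ / %ΔP = (-420/13050) / (25/346.5) = -0.4460…

-0.45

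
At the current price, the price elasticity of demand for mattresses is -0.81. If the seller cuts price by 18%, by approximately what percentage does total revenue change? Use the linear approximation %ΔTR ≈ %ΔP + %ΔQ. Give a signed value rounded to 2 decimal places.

%ΔQ ≈ Ed × %ΔP = (-0.81) × (-18%) = +14.5800%
%ΔTR ≈ %ΔP + %ΔQ = (-18%) + (+14.5800%) = -3.4200%

-3.42%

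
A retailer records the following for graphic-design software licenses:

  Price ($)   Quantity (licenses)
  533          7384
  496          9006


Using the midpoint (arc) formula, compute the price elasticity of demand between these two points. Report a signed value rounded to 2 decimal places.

-2.75

%ΔQ = (9006 − 7384) / [(7384 + 9006)/2] = 1622/8195 = 0.197925…
%ΔP = (496 − 533) / [(533 + 496)/2] = -37/514.5 = -0.071914…
Arc Ed = %ΔQ / %ΔP = (1622/8195) / (-37/514.5) = -2.7522…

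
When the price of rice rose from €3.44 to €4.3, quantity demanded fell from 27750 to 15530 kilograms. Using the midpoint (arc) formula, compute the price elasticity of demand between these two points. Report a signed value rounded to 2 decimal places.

%ΔQ = (15530 − 27750) / [(27750 + 15530)/2] = -12220/21640 = -0.564695…
%ΔP = (4.3 − 3.44) / [(3.44 + 4.3)/2] = 0.86/3.87 = 0.222222…
Arc Ed = %ΔQ / %ΔP = (-12220/21640) / (0.86/3.87) = -2.5411…

-2.54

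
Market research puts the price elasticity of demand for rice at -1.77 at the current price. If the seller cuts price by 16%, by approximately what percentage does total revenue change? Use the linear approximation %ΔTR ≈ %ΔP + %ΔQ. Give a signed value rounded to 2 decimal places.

+12.32%

%ΔQ ≈ Ed × %ΔP = (-1.77) × (-16%) = +28.3200%
%ΔTR ≈ %ΔP + %ΔQ = (-16%) + (+28.3200%) = +12.3200%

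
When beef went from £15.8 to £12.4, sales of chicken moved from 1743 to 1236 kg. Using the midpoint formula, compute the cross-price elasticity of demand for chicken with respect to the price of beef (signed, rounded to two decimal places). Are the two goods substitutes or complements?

1.41; substitutes

%ΔQ_{chicken} = (1236 − 1743)/avg = -507/1489.5 = -0.340382…
%ΔP_{beef} = (12.4 − 15.8)/avg = -3.4/14.1 = -0.241134…
E_cross = (-507/1489.5) / (-3.4/14.1) = 1.4115…
E_cross > 0 ⇒ the goods are substitutes.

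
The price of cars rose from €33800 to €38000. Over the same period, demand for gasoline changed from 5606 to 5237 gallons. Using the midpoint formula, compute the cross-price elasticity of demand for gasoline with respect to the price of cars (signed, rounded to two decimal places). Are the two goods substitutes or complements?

%ΔQ_{gasoline} = (5237 − 5606)/avg = -369/5421.5 = -0.068062…
%ΔP_{cars} = (38000 − 33800)/avg = 4200/35900 = 0.116991…
E_cross = (-369/5421.5) / (4200/35900) = -0.5817…
E_cross < 0 ⇒ the goods are complements.

-0.58; complements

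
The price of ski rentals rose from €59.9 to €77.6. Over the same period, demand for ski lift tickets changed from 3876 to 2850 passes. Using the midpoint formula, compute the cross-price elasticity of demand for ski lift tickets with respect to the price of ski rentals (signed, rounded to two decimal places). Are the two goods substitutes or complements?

%ΔQ_{ski lift tickets} = (2850 − 3876)/avg = -1026/3363 = -0.305084…
%ΔP_{ski rentals} = (77.6 − 59.9)/avg = 17.7/68.75 = 0.257454…
E_cross = (-1026/3363) / (17.7/68.75) = -1.1850…
E_cross < 0 ⇒ the goods are complements.

-1.19; complements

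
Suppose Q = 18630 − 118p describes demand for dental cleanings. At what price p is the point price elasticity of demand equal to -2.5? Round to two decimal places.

Ed = −118p/(18630 − 118p). Set this equal to -2.5:
118p = 2.5·(18630 − 118p) ⇒ 118p(1 + 2.5) = 2.5·18630
p = 2.5·18630 / (118·3.5) = 112.7723…

112.77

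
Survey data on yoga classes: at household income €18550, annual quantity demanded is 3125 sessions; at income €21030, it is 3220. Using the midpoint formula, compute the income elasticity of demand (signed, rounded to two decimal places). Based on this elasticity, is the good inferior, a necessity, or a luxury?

%ΔQ = (3220 − 3125)/[( 3125 + 3220)/2] = 95/3172.5 = 0.029944…
%ΔIncome = (21030 − 18550)/[( 18550 + 21030)/2] = 2480/19790 = 0.125315…
E_income = (95/3172.5) / (2480/19790) = 0.2389…
0 < E_income < 1 ⇒ normal good, necessity.

0.24; necessity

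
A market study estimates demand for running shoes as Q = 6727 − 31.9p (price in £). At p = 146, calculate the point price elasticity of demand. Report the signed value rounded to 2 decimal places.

-2.25

dQ/dp = −31.9. At p = 146, Q = 6727 − 31.9(146) = 2069.6.
Ed = (dQ/dp)·(p/Q) = −31.9 × (146/2069.6) = -2.2503…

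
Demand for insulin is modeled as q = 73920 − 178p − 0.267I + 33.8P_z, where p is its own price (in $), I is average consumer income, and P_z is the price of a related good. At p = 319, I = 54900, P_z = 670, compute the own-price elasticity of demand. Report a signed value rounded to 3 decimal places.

At the given values, q = 73920 − 178(319) − 0.267(54900) + 33.8(670) = 25125.7.
∂q/∂p = −178.
E = (-178) × (319/25125.7) = -2.25991…

-2.260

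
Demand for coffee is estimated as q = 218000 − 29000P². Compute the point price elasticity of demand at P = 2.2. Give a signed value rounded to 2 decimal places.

-3.62

dq/dP = −2·29000·P = -127600. At P = 2.2, q = 77640.
Ed = (dq/dP)·(P/q) = (-127600) × (2.2/77640) = -3.6156…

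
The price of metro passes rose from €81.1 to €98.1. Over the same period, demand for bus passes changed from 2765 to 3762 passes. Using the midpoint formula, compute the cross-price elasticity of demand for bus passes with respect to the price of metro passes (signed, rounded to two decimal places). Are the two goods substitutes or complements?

%ΔQ_{bus passes} = (3762 − 2765)/avg = 997/3263.5 = 0.305500…
%ΔP_{metro passes} = (98.1 − 81.1)/avg = 17/89.6 = 0.189732…
E_cross = (997/3263.5) / (17/89.6) = 1.6101…
E_cross > 0 ⇒ the goods are substitutes.

1.61; substitutes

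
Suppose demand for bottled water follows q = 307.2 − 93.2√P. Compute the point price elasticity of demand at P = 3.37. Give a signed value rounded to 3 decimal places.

-0.629

dq/dP = −93.2/(2√P) = -25.3846. At P = 3.37, q = 136.108.
Ed = (dq/dP)·(P/q) = (-25.3846) × (3.37/136.108) = -0.62851…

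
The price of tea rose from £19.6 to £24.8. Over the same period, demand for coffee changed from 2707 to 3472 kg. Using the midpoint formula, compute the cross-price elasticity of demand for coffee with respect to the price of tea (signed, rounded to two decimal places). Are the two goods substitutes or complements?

1.06; substitutes

%ΔQ_{coffee} = (3472 − 2707)/avg = 765/3089.5 = 0.247612…
%ΔP_{tea} = (24.8 − 19.6)/avg = 5.2/22.2 = 0.234234…
E_cross = (765/3089.5) / (5.2/22.2) = 1.0571…
E_cross > 0 ⇒ the goods are substitutes.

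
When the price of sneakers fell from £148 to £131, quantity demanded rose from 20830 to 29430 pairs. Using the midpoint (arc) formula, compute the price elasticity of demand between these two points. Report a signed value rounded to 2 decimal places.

%ΔQ = (29430 − 20830) / [(20830 + 29430)/2] = 8600/25130 = 0.342220…
%ΔP = (131 − 148) / [(148 + 131)/2] = -17/139.5 = -0.121863…
Arc Ed = %ΔQ / %ΔP = (8600/25130) / (-17/139.5) = -2.8082…

-2.81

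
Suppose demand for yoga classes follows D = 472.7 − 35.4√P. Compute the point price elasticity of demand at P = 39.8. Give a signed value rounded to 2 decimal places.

dD/dP = −35.4/(2√P) = -2.80564. At P = 39.8, D = 249.371.
Ed = (dD/dP)·(P/D) = (-2.80564) × (39.8/249.371) = -0.4477…

-0.45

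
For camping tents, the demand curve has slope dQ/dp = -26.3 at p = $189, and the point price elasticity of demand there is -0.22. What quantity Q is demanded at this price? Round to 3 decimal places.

22594.091

Ed = (dQ/dp)·(p/Q) ⇒ Q = (dQ/dp)·p/Ed = (-26.3)·189/(-0.22) = 22594.09090…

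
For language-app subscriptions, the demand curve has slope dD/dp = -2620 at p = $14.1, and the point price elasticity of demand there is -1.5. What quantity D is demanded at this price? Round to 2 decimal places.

Ed = (dD/dp)·(p/D) ⇒ D = (dD/dp)·p/Ed = (-2620)·14.1/(-1.5) = 24628

24628.00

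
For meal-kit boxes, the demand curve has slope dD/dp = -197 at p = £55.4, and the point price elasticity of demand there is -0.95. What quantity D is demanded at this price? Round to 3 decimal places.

11488.211

Ed = (dD/dp)·(p/D) ⇒ D = (dD/dp)·p/Ed = (-197)·55.4/(-0.95) = 11488.21052…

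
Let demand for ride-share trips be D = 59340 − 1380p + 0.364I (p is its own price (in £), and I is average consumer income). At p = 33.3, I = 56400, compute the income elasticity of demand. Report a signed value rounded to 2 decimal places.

0.61

At the given values, D = 59340 − 1380(33.3) + 0.364(56400) = 33915.6.
∂D/∂I = 0.364.
E = (0.364) × (56400/33915.6) = 0.6053…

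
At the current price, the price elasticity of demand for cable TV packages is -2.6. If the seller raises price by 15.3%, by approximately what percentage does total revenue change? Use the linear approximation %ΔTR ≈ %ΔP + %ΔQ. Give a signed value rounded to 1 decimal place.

%ΔQ ≈ Ed × %ΔP = (-2.6) × (+15.3%) = -39.7800%
%ΔTR ≈ %ΔP + %ΔQ = (+15.3%) + (-39.7800%) = -24.4800%

-24.5%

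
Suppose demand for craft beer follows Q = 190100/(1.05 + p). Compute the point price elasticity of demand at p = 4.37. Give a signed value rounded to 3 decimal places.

dQ/dp = −190100/(1.05 + p)² = -6471.18. At p = 4.37, Q = 35073.8.
Ed = (dQ/dp)·(p/Q) = (-6471.18) × (4.37/35073.8) = -0.80627…

-0.806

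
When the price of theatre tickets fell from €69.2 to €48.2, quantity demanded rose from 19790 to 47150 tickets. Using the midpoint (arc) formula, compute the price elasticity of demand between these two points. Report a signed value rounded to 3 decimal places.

-2.285

%ΔQ = (47150 − 19790) / [(19790 + 47150)/2] = 27360/33470 = 0.817448…
%ΔP = (48.2 − 69.2) / [(69.2 + 48.2)/2] = -21/58.7 = -0.357751…
Arc Ed = %ΔQ / %ΔP = (27360/33470) / (-21/58.7) = -2.28496…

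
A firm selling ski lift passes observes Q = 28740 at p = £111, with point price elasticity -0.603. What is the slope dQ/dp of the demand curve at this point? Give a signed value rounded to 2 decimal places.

-156.13

Ed = (dQ/dp)·(p/Q) ⇒ dQ/dp = Ed·Q/p = (-0.603)·28740/111 = -156.1281…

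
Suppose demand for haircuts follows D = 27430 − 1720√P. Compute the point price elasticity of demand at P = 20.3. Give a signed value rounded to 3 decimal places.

-0.197

dD/dP = −1720/(2√P) = -190.876. At P = 20.3, D = 19680.5.
Ed = (dD/dP)·(P/D) = (-190.876) × (20.3/19680.5) = -0.19688…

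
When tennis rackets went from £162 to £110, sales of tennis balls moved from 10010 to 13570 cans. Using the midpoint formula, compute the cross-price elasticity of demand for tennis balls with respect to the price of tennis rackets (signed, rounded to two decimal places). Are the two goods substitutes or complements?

%ΔQ_{tennis balls} = (13570 − 10010)/avg = 3560/11790 = 0.301950…
%ΔP_{tennis rackets} = (110 − 162)/avg = -52/136 = -0.382352…
E_cross = (3560/11790) / (-52/136) = -0.7897…
E_cross < 0 ⇒ the goods are complements.

-0.79; complements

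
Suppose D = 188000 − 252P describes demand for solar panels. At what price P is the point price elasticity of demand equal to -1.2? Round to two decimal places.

406.93

Ed = −252P/(188000 − 252P). Set this equal to -1.2:
252P = 1.2·(188000 − 252P) ⇒ 252P(1 + 1.2) = 1.2·188000
P = 1.2·188000 / (252·2.2) = 406.9264…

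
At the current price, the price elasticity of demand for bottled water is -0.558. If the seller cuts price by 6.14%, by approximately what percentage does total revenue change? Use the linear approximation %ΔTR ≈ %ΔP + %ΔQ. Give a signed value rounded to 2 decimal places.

%ΔQ ≈ Ed × %ΔP = (-0.558) × (-6.14%) = +3.4261%
%ΔTR ≈ %ΔP + %ΔQ = (-6.14%) + (+3.4261%) = -2.7139%

-2.71%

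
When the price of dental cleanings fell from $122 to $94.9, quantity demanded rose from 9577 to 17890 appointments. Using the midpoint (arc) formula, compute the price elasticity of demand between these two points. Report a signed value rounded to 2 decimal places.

-2.42

%ΔQ = (17890 − 9577) / [(9577 + 17890)/2] = 8313/13733.5 = 0.605308…
%ΔP = (94.9 − 122) / [(122 + 94.9)/2] = -27.1/108.45 = -0.249884…
Arc Ed = %ΔQ / %ΔP = (8313/13733.5) / (-27.1/108.45) = -2.4223…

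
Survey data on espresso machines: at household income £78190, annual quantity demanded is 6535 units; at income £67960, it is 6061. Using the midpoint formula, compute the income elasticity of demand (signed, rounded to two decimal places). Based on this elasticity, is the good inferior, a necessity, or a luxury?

0.54; necessity

%ΔQ = (6061 − 6535)/[( 6535 + 6061)/2] = -474/6298 = -0.075261…
%ΔIncome = (67960 − 78190)/[( 78190 + 67960)/2] = -10230/73075 = -0.139993…
E_income = (-474/6298) / (-10230/73075) = 0.5376…
0 < E_income < 1 ⇒ normal good, necessity.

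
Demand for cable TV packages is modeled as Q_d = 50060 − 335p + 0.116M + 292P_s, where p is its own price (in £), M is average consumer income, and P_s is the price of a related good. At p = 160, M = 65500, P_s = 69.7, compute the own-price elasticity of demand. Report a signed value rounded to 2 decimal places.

-2.20

At the given values, Q_d = 50060 − 335(160) + 0.116(65500) + 292(69.7) = 24410.4.
∂Q_d/∂p = −335.
E = (-335) × (160/24410.4) = -2.1957…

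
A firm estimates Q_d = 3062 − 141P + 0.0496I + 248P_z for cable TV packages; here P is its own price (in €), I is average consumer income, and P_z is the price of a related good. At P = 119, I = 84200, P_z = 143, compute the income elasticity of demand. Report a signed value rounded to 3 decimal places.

At the given values, Q_d = 3062 − 141(119) + 0.0496(84200) + 248(143) = 25923.32.
∂Q_d/∂I = 0.0496.
E = (0.0496) × (84200/25923.32) = 0.16110…

0.161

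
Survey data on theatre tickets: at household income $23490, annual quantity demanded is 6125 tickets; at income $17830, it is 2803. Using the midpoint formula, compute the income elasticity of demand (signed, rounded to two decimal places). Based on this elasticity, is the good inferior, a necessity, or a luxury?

2.72; luxury

%ΔQ = (2803 − 6125)/[( 6125 + 2803)/2] = -3322/4464 = -0.744175…
%ΔIncome = (17830 − 23490)/[( 23490 + 17830)/2] = -5660/20660 = -0.273959…
E_income = (-3322/4464) / (-5660/20660) = 2.7163…
E_income > 1 ⇒ normal good, luxury.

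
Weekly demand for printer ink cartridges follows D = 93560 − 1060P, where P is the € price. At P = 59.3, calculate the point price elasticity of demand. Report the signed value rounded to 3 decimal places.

dD/dP = −1060. At P = 59.3, D = 93560 − 1060(59.3) = 30702.
Ed = (dD/dP)·(P/D) = −1060 × (59.3/30702) = -2.04735…

-2.047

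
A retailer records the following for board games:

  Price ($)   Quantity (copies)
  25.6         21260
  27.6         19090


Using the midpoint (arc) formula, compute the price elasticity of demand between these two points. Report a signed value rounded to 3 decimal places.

%ΔQ = (19090 − 21260) / [(21260 + 19090)/2] = -2170/20175 = -0.107558…
%ΔP = (27.6 − 25.6) / [(25.6 + 27.6)/2] = 2/26.6 = 0.075187…
Arc Ed = %ΔQ / %ΔP = (-2170/20175) / (2/26.6) = -1.43053…

-1.431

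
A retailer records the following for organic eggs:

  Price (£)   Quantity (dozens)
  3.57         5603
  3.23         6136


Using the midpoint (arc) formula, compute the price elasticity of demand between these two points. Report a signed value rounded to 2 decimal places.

-0.91

%ΔQ = (6136 − 5603) / [(5603 + 6136)/2] = 533/5869.5 = 0.090808…
%ΔP = (3.23 − 3.57) / [(3.57 + 3.23)/2] = -0.34/3.4 = -0.1
Arc Ed = %ΔQ / %ΔP = (533/5869.5) / (-0.34/3.4) = -0.9080…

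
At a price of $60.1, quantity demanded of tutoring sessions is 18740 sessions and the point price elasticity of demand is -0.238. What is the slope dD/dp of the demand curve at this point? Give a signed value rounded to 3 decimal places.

-74.212

Ed = (dD/dp)·(p/D) ⇒ dD/dp = Ed·D/p = (-0.238)·18740/60.1 = -74.21164…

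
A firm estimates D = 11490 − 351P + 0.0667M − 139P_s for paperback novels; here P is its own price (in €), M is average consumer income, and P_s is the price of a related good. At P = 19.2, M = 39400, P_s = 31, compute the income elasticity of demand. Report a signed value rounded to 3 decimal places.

0.856

At the given values, D = 11490 − 351(19.2) + 0.0667(39400) − 139(31) = 3069.78.
∂D/∂M = 0.0667.
E = (0.0667) × (39400/3069.78) = 0.85608…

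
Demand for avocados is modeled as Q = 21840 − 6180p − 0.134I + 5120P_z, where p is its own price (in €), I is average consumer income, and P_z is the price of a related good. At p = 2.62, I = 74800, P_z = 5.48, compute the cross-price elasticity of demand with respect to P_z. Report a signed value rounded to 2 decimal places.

At the given values, Q = 21840 − 6180(2.62) − 0.134(74800) + 5120(5.48) = 23682.8.
∂Q/∂P_z = 5120.
E = (5120) × (5.48/23682.8) = 1.1847…

1.18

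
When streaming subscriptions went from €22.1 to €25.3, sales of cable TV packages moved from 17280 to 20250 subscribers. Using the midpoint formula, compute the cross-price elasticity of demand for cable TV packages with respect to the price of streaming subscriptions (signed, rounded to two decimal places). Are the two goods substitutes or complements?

1.17; substitutes

%ΔQ_{cable TV packages} = (20250 − 17280)/avg = 2970/18765 = 0.158273…
%ΔP_{streaming subscriptions} = (25.3 − 22.1)/avg = 3.2/23.7 = 0.135021…
E_cross = (2970/18765) / (3.2/23.7) = 1.1722…
E_cross > 0 ⇒ the goods are substitutes.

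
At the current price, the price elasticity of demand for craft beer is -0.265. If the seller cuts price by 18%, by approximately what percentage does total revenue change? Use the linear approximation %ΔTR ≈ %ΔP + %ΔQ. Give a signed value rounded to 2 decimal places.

-13.23%

%ΔQ ≈ Ed × %ΔP = (-0.265) × (-18%) = +4.7700%
%ΔTR ≈ %ΔP + %ΔQ = (-18%) + (+4.7700%) = -13.2300%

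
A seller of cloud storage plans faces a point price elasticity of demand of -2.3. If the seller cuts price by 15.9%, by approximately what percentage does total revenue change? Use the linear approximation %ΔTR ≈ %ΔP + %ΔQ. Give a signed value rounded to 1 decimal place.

%ΔQ ≈ Ed × %ΔP = (-2.3) × (-15.9%) = +36.5700%
%ΔTR ≈ %ΔP + %ΔQ = (-15.9%) + (+36.5700%) = +20.6700%

+20.7%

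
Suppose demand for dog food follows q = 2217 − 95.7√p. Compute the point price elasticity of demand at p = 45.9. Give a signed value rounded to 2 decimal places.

dq/dp = −95.7/(2√p) = -7.06278. At p = 45.9, q = 1568.64.
Ed = (dq/dp)·(p/q) = (-7.06278) × (45.9/1568.64) = -0.2066…

-0.21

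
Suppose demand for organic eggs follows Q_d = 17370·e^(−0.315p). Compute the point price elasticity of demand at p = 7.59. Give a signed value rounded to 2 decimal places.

dQ_d/dp = −0.315·Q_d = -500.93. At p = 7.59, Q_d = 1590.26.
Ed = (dQ_d/dp)·(p/Q_d) = (-500.93) × (7.59/1590.26) = -2.3908…

-2.39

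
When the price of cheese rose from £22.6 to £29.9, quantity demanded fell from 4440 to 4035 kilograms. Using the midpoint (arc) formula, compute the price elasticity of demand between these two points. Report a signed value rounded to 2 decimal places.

-0.34

%ΔQ = (4035 − 4440) / [(4440 + 4035)/2] = -405/4237.5 = -0.095575…
%ΔP = (29.9 − 22.6) / [(22.6 + 29.9)/2] = 7.3/26.25 = 0.278095…
Arc Ed = %ΔQ / %ΔP = (-405/4237.5) / (7.3/26.25) = -0.3436…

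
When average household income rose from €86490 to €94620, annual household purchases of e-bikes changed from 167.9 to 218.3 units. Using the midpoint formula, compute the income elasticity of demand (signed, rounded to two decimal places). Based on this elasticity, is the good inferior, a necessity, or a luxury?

2.91; luxury

%ΔQ = (218.3 − 167.9)/[( 167.9 + 218.3)/2] = 50.4/193.1 = 0.261004…
%ΔIncome = (94620 − 86490)/[( 86490 + 94620)/2] = 8130/90555 = 0.089779…
E_income = (50.4/193.1) / (8130/90555) = 2.9071…
E_income > 1 ⇒ normal good, luxury.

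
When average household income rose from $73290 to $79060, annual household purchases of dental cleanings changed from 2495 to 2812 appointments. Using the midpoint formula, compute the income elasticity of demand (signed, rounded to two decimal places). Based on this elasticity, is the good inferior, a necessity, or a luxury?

1.58; luxury

%ΔQ = (2812 − 2495)/[( 2495 + 2812)/2] = 317/2653.5 = 0.119464…
%ΔIncome = (79060 − 73290)/[( 73290 + 79060)/2] = 5770/76175 = 0.075746…
E_income = (317/2653.5) / (5770/76175) = 1.5771…
E_income > 1 ⇒ normal good, luxury.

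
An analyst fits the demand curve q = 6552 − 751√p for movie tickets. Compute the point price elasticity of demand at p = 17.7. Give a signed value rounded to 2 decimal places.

dq/dp = −751/(2√p) = -89.2531. At p = 17.7, q = 3392.44.
Ed = (dq/dp)·(p/q) = (-89.2531) × (17.7/3392.44) = -0.4656…

-0.47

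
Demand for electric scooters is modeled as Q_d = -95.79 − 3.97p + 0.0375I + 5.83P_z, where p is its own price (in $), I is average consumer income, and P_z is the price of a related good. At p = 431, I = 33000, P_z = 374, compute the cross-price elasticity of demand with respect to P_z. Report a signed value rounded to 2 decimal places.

At the given values, Q_d = -95.79 − 3.97(431) + 0.0375(33000) + 5.83(374) = 1611.06.
∂Q_d/∂P_z = 5.83.
E = (5.83) × (374/1611.06) = 1.3534…

1.35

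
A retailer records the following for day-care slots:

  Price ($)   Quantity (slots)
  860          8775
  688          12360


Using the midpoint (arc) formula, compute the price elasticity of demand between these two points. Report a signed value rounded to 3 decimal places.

%ΔQ = (12360 − 8775) / [(8775 + 12360)/2] = 3585/10567.5 = 0.339247…
%ΔP = (688 − 860) / [(860 + 688)/2] = -172/774 = -0.222222…
Arc Ed = %ΔQ / %ΔP = (3585/10567.5) / (-172/774) = -1.52661…

-1.527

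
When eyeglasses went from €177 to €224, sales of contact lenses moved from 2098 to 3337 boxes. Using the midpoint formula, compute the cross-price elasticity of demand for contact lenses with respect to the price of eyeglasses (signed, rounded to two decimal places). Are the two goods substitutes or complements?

%ΔQ_{contact lenses} = (3337 − 2098)/avg = 1239/2717.5 = 0.455933…
%ΔP_{eyeglasses} = (224 − 177)/avg = 47/200.5 = 0.234413…
E_cross = (1239/2717.5) / (47/200.5) = 1.9449…
E_cross > 0 ⇒ the goods are substitutes.

1.94; substitutes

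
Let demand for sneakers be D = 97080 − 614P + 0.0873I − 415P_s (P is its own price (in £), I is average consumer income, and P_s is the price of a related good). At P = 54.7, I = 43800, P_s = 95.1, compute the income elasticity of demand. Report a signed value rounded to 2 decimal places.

At the given values, D = 97080 − 614(54.7) + 0.0873(43800) − 415(95.1) = 27851.44.
∂D/∂I = 0.0873.
E = (0.0873) × (43800/27851.44) = 0.1372…

0.14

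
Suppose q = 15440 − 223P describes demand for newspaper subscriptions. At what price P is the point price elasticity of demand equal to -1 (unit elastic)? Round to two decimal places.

Ed = −223P/(15440 − 223P). Set this equal to -1:
223P = 1·(15440 − 223P) ⇒ 223P(1 + 1) = 1·15440
P = 1·15440 / (223·2) = 34.6188…

34.62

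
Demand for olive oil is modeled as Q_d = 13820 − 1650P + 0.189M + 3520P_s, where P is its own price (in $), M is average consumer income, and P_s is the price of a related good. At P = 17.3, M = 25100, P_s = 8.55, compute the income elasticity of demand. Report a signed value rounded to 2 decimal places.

At the given values, Q_d = 13820 − 1650(17.3) + 0.189(25100) + 3520(8.55) = 20114.9.
∂Q_d/∂M = 0.189.
E = (0.189) × (25100/20114.9) = 0.2358…

0.24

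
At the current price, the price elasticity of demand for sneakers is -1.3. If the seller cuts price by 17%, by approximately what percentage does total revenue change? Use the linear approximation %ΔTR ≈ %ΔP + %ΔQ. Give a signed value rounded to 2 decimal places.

%ΔQ ≈ Ed × %ΔP = (-1.3) × (-17%) = +22.1000%
%ΔTR ≈ %ΔP + %ΔQ = (-17%) + (+22.1000%) = +5.1000%

+5.10%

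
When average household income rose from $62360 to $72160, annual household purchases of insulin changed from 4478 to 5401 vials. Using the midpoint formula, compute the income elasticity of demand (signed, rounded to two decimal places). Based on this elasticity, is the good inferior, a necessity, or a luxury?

1.28; luxury

%ΔQ = (5401 − 4478)/[( 4478 + 5401)/2] = 923/4939.5 = 0.186861…
%ΔIncome = (72160 − 62360)/[( 62360 + 72160)/2] = 9800/67260 = 0.145703…
E_income = (923/4939.5) / (9800/67260) = 1.2824…
E_income > 1 ⇒ normal good, luxury.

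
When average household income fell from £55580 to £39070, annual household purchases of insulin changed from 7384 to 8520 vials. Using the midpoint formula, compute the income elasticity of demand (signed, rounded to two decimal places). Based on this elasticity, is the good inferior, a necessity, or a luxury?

%ΔQ = (8520 − 7384)/[( 7384 + 8520)/2] = 1136/7952 = 0.142857…
%ΔIncome = (39070 − 55580)/[( 55580 + 39070)/2] = -16510/47325 = -0.348864…
E_income = (1136/7952) / (-16510/47325) = -0.4094…
E_income < 0 ⇒ inferior good.

-0.41; inferior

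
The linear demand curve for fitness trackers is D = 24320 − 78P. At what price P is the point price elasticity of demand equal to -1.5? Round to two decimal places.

Ed = −78P/(24320 − 78P). Set this equal to -1.5:
78P = 1.5·(24320 − 78P) ⇒ 78P(1 + 1.5) = 1.5·24320
P = 1.5·24320 / (78·2.5) = 187.0769…

187.08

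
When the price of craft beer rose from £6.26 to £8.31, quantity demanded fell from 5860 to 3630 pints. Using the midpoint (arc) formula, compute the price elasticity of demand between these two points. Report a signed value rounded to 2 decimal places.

-1.67

%ΔQ = (3630 − 5860) / [(5860 + 3630)/2] = -2230/4745 = -0.469968…
%ΔP = (8.31 − 6.26) / [(6.26 + 8.31)/2] = 2.05/7.285 = 0.281400…
Arc Ed = %ΔQ / %ΔP = (-2230/4745) / (2.05/7.285) = -1.6701…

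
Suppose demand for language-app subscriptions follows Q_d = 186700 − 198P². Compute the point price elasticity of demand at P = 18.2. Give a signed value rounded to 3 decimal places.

-1.083

dQ_d/dP = −2·198·P = -7207.2. At P = 18.2, Q_d = 121114.48.
Ed = (dQ_d/dP)·(P/Q_d) = (-7207.2) × (18.2/121114.48) = -1.08303…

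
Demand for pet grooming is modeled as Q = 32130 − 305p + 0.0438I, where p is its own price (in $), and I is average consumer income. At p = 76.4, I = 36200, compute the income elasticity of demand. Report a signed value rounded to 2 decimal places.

At the given values, Q = 32130 − 305(76.4) + 0.0438(36200) = 10413.56.
∂Q/∂I = 0.0438.
E = (0.0438) × (36200/10413.56) = 0.1522…

0.15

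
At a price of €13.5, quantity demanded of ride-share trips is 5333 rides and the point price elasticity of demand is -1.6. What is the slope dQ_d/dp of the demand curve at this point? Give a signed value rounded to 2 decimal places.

Ed = (dQ_d/dp)·(p/Q_d) ⇒ dQ_d/dp = Ed·Q_d/p = (-1.6)·5333/13.5 = -632.0592…

-632.06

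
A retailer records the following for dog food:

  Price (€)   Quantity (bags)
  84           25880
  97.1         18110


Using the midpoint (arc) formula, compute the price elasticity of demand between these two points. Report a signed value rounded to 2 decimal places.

%ΔQ = (18110 − 25880) / [(25880 + 18110)/2] = -7770/21995 = -0.353262…
%ΔP = (97.1 − 84) / [(84 + 97.1)/2] = 13.1/90.55 = 0.144671…
Arc Ed = %ΔQ / %ΔP = (-7770/21995) / (13.1/90.55) = -2.4418…

-2.44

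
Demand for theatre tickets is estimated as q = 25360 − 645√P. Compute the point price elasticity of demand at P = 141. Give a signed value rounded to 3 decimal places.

dq/dP = −645/(2√P) = -27.1594. At P = 141, q = 17701.
Ed = (dq/dP)·(P/q) = (-27.1594) × (141/17701) = -0.21634…

-0.216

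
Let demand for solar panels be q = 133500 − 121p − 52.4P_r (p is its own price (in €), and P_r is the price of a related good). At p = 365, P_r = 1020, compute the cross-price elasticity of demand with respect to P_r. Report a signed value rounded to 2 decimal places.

At the given values, q = 133500 − 121(365) − 52.4(1020) = 35887.
∂q/∂P_r = -52.4.
E = (-52.4) × (1020/35887) = -1.4893…

-1.49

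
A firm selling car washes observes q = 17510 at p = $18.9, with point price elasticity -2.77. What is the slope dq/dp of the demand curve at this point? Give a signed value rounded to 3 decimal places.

-2566.280

Ed = (dq/dp)·(p/q) ⇒ dq/dp = Ed·q/p = (-2.77)·17510/18.9 = -2566.28042…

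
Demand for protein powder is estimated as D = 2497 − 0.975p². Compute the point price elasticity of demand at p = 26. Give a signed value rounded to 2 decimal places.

-0.72

dD/dp = −2·0.975·p = -50.7. At p = 26, D = 1837.9.
Ed = (dD/dp)·(p/D) = (-50.7) × (26/1837.9) = -0.7172…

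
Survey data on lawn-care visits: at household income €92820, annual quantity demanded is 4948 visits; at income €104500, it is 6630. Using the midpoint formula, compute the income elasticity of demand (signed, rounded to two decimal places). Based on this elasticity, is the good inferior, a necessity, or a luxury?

2.45; luxury

%ΔQ = (6630 − 4948)/[( 4948 + 6630)/2] = 1682/5789 = 0.290551…
%ΔIncome = (104500 − 92820)/[( 92820 + 104500)/2] = 11680/98660 = 0.118386…
E_income = (1682/5789) / (11680/98660) = 2.4542…
E_income > 1 ⇒ normal good, luxury.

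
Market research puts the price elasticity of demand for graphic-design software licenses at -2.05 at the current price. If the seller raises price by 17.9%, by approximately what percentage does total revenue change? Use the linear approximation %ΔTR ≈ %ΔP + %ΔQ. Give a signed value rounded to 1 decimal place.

%ΔQ ≈ Ed × %ΔP = (-2.05) × (+17.9%) = -36.6950%
%ΔTR ≈ %ΔP + %ΔQ = (+17.9%) + (-36.6950%) = -18.7950%

-18.8%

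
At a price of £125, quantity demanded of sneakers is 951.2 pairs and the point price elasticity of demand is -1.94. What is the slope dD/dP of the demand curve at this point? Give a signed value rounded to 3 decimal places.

-14.763

Ed = (dD/dP)·(P/D) ⇒ dD/dP = Ed·D/P = (-1.94)·951.2/125 = -14.76262…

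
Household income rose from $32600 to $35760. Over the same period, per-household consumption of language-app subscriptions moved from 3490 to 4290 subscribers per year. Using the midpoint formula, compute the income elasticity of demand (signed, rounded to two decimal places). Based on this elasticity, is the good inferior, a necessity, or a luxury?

2.22; luxury

%ΔQ = (4290 − 3490)/[( 3490 + 4290)/2] = 800/3890 = 0.205655…
%ΔIncome = (35760 − 32600)/[( 32600 + 35760)/2] = 3160/34180 = 0.092451…
E_income = (800/3890) / (3160/34180) = 2.2244…
E_income > 1 ⇒ normal good, luxury.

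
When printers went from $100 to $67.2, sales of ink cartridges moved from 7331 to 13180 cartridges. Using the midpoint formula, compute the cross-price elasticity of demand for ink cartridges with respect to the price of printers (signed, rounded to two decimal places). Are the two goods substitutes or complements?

%ΔQ_{ink cartridges} = (13180 − 7331)/avg = 5849/10255.5 = 0.570328…
%ΔP_{printers} = (67.2 − 100)/avg = -32.8/83.6 = -0.392344…
E_cross = (5849/10255.5) / (-32.8/83.6) = -1.4536…
E_cross < 0 ⇒ the goods are complements.

-1.45; complements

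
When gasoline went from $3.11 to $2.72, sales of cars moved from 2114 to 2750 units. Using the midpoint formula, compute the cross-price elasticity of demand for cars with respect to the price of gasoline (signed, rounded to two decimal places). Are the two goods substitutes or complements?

%ΔQ_{cars} = (2750 − 2114)/avg = 636/2432 = 0.261513…
%ΔP_{gasoline} = (2.72 − 3.11)/avg = -0.39/2.915 = -0.133790…
E_cross = (636/2432) / (-0.39/2.915) = -1.9546…
E_cross < 0 ⇒ the goods are complements.

-1.95; complements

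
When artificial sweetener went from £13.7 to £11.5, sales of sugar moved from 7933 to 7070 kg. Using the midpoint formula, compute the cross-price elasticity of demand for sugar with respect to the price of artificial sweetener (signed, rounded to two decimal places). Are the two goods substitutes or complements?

0.66; substitutes

%ΔQ_{sugar} = (7070 − 7933)/avg = -863/7501.5 = -0.115043…
%ΔP_{artificial sweetener} = (11.5 − 13.7)/avg = -2.2/12.6 = -0.174603…
E_cross = (-863/7501.5) / (-2.2/12.6) = 0.6588…
E_cross > 0 ⇒ the goods are substitutes.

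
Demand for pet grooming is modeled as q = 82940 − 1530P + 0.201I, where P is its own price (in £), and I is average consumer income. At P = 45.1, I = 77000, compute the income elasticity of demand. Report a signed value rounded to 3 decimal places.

At the given values, q = 82940 − 1530(45.1) + 0.201(77000) = 29414.
∂q/∂I = 0.201.
E = (0.201) × (77000/29414) = 0.52617…

0.526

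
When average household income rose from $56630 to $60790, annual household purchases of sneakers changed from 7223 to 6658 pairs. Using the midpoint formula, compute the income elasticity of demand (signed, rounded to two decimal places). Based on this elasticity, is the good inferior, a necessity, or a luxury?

-1.15; inferior

%ΔQ = (6658 − 7223)/[( 7223 + 6658)/2] = -565/6940.5 = -0.081406…
%ΔIncome = (60790 − 56630)/[( 56630 + 60790)/2] = 4160/58710 = 0.070856…
E_income = (-565/6940.5) / (4160/58710) = -1.1488…
E_income < 0 ⇒ inferior good.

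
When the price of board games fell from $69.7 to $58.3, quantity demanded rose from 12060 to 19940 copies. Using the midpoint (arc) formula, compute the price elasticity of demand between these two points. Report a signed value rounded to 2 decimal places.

-2.76

%ΔQ = (19940 − 12060) / [(12060 + 19940)/2] = 7880/16000 = 0.4925
%ΔP = (58.3 − 69.7) / [(69.7 + 58.3)/2] = -11.4/64 = -0.178125
Arc Ed = %ΔQ / %ΔP = (7880/16000) / (-11.4/64) = -2.7649…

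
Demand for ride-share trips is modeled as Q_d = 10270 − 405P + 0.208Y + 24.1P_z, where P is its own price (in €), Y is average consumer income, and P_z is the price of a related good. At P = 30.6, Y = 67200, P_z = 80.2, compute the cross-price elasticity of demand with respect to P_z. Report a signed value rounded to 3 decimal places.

0.140

At the given values, Q_d = 10270 − 405(30.6) + 0.208(67200) + 24.1(80.2) = 13787.42.
∂Q_d/∂P_z = 24.1.
E = (24.1) × (80.2/13787.42) = 0.14018…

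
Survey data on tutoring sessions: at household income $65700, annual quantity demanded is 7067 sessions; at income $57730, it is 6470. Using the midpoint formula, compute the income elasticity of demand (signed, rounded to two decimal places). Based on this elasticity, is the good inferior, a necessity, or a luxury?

%ΔQ = (6470 − 7067)/[( 7067 + 6470)/2] = -597/6768.5 = -0.088202…
%ΔIncome = (57730 − 65700)/[( 65700 + 57730)/2] = -7970/61715 = -0.129142…
E_income = (-597/6768.5) / (-7970/61715) = 0.6829…
0 < E_income < 1 ⇒ normal good, necessity.

0.68; necessity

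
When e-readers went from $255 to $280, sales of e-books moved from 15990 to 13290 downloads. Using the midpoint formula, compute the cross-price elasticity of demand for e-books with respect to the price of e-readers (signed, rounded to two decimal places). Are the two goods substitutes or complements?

%ΔQ_{e-books} = (13290 − 15990)/avg = -2700/14640 = -0.184426…
%ΔP_{e-readers} = (280 − 255)/avg = 25/267.5 = 0.093457…
E_cross = (-2700/14640) / (25/267.5) = -1.9733…
E_cross < 0 ⇒ the goods are complements.

-1.97; complements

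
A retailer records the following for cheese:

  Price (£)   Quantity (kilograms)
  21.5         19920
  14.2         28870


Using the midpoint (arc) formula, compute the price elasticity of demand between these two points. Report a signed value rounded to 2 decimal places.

%ΔQ = (28870 − 19920) / [(19920 + 28870)/2] = 8950/24395 = 0.366878…
%ΔP = (14.2 − 21.5) / [(21.5 + 14.2)/2] = -7.3/17.85 = -0.408963…
Arc Ed = %ΔQ / %ΔP = (8950/24395) / (-7.3/17.85) = -0.8970…

-0.90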